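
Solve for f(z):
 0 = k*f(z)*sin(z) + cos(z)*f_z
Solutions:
 f(z) = C1*exp(k*log(cos(z)))


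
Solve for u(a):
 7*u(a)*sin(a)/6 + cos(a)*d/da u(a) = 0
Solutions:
 u(a) = C1*cos(a)^(7/6)


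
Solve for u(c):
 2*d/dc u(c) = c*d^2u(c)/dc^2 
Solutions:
 u(c) = C1 + C2*c^3


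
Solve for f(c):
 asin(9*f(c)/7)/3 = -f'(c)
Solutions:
 Integral(1/asin(9*_y/7), (_y, f(c))) = C1 - c/3


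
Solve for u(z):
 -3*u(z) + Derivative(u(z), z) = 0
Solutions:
 u(z) = C1*exp(3*z)


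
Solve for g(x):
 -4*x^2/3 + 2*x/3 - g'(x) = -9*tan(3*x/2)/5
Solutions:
 g(x) = C1 - 4*x^3/9 + x^2/3 - 6*log(cos(3*x/2))/5


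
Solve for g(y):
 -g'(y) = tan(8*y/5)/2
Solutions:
 g(y) = C1 + 5*log(cos(8*y/5))/16


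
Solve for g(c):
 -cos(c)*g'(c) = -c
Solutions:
 g(c) = C1 + Integral(c/cos(c), c)


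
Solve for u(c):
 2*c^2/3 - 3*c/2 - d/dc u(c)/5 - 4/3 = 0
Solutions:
 u(c) = C1 + 10*c^3/9 - 15*c^2/4 - 20*c/3


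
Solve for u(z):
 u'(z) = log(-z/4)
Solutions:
 u(z) = C1 + z*log(-z) + z*(-2*log(2) - 1)


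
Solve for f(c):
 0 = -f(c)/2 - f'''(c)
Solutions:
 f(c) = C3*exp(-2^(2/3)*c/2) + (C1*sin(2^(2/3)*sqrt(3)*c/4) + C2*cos(2^(2/3)*sqrt(3)*c/4))*exp(2^(2/3)*c/4)


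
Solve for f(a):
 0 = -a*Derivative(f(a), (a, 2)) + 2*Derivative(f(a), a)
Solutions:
 f(a) = C1 + C2*a^3


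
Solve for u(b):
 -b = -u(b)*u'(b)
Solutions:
 u(b) = -sqrt(C1 + b^2)
 u(b) = sqrt(C1 + b^2)


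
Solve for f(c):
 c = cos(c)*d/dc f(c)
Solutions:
 f(c) = C1 + Integral(c/cos(c), c)


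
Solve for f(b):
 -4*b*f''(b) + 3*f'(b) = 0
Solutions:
 f(b) = C1 + C2*b^(7/4)


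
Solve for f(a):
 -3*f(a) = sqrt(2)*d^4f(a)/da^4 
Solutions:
 f(a) = (C1*sin(2^(3/8)*3^(1/4)*a/2) + C2*cos(2^(3/8)*3^(1/4)*a/2))*exp(-2^(3/8)*3^(1/4)*a/2) + (C3*sin(2^(3/8)*3^(1/4)*a/2) + C4*cos(2^(3/8)*3^(1/4)*a/2))*exp(2^(3/8)*3^(1/4)*a/2)


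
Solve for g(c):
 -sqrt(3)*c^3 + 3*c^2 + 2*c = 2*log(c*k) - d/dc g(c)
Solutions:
 g(c) = C1 + sqrt(3)*c^4/4 - c^3 - c^2 + 2*c*log(c*k) - 2*c


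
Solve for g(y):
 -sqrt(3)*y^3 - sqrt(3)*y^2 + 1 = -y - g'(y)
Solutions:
 g(y) = C1 + sqrt(3)*y^4/4 + sqrt(3)*y^3/3 - y^2/2 - y


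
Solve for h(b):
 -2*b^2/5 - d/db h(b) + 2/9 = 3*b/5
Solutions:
 h(b) = C1 - 2*b^3/15 - 3*b^2/10 + 2*b/9


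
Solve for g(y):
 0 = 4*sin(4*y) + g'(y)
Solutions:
 g(y) = C1 + cos(4*y)


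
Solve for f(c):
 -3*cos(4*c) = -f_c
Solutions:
 f(c) = C1 + 3*sin(4*c)/4


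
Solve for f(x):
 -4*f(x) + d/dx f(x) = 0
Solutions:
 f(x) = C1*exp(4*x)


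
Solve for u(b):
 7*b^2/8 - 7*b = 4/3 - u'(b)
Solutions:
 u(b) = C1 - 7*b^3/24 + 7*b^2/2 + 4*b/3


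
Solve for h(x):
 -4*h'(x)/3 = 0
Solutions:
 h(x) = C1


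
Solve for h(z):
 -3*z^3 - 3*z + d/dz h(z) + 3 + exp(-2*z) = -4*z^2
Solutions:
 h(z) = C1 + 3*z^4/4 - 4*z^3/3 + 3*z^2/2 - 3*z + exp(-2*z)/2


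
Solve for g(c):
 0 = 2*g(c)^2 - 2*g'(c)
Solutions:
 g(c) = -1/(C1 + c)


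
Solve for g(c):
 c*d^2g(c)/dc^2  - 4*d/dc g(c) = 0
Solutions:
 g(c) = C1 + C2*c^5


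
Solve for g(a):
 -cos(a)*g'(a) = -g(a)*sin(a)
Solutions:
 g(a) = C1/cos(a)


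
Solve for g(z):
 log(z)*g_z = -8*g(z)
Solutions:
 g(z) = C1*exp(-8*li(z))


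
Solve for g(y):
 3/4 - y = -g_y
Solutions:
 g(y) = C1 + y^2/2 - 3*y/4


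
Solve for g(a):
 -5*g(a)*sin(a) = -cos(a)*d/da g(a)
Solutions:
 g(a) = C1/cos(a)^5


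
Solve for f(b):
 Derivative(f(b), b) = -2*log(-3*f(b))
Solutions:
 Integral(1/(log(-_y) + log(3)), (_y, f(b)))/2 = C1 - b


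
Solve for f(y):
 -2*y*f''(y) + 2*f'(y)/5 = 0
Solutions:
 f(y) = C1 + C2*y^(6/5)


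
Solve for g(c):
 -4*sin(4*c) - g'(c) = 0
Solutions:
 g(c) = C1 + cos(4*c)


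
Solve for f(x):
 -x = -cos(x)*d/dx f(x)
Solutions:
 f(x) = C1 + Integral(x/cos(x), x)


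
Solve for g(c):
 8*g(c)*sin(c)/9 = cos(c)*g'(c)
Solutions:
 g(c) = C1/cos(c)^(8/9)


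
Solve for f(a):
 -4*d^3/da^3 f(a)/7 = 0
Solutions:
 f(a) = C1 + C2*a + C3*a^2


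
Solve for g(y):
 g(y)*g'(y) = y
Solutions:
 g(y) = -sqrt(C1 + y^2)
 g(y) = sqrt(C1 + y^2)


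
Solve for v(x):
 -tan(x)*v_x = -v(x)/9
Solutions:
 v(x) = C1*sin(x)^(1/9)


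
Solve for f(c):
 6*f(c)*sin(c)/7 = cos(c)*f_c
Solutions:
 f(c) = C1/cos(c)^(6/7)


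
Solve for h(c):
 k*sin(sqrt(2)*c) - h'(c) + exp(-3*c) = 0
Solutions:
 h(c) = C1 - sqrt(2)*k*cos(sqrt(2)*c)/2 - exp(-3*c)/3


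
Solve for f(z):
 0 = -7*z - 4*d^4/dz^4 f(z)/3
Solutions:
 f(z) = C1 + C2*z + C3*z^2 + C4*z^3 - 7*z^5/160


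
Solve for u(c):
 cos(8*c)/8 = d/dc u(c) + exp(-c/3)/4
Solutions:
 u(c) = C1 + sin(8*c)/64 + 3*exp(-c/3)/4


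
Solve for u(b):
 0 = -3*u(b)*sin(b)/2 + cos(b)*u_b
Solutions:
 u(b) = C1/cos(b)^(3/2)


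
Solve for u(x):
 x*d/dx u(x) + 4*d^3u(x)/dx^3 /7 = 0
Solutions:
 u(x) = C1 + Integral(C2*airyai(-14^(1/3)*x/2) + C3*airybi(-14^(1/3)*x/2), x)


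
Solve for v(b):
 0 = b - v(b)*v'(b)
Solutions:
 v(b) = -sqrt(C1 + b^2)
 v(b) = sqrt(C1 + b^2)


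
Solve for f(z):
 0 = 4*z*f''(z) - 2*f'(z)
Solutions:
 f(z) = C1 + C2*z^(3/2)


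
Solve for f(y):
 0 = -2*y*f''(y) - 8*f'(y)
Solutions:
 f(y) = C1 + C2/y^3


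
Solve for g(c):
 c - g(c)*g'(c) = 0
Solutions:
 g(c) = -sqrt(C1 + c^2)
 g(c) = sqrt(C1 + c^2)


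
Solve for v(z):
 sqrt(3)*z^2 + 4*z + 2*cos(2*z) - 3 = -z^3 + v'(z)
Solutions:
 v(z) = C1 + z^4/4 + sqrt(3)*z^3/3 + 2*z^2 - 3*z + sin(2*z)


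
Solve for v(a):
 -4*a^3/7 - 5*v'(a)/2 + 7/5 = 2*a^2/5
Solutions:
 v(a) = C1 - 2*a^4/35 - 4*a^3/75 + 14*a/25


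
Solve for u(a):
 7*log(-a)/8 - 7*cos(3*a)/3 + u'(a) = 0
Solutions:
 u(a) = C1 - 7*a*log(-a)/8 + 7*a/8 + 7*sin(3*a)/9


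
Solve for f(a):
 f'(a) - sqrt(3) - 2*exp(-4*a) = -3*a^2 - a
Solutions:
 f(a) = C1 - a^3 - a^2/2 + sqrt(3)*a - exp(-4*a)/2


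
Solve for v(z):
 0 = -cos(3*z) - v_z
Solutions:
 v(z) = C1 - sin(3*z)/3


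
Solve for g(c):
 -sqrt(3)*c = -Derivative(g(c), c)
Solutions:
 g(c) = C1 + sqrt(3)*c^2/2


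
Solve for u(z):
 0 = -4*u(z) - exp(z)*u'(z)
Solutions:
 u(z) = C1*exp(4*exp(-z))


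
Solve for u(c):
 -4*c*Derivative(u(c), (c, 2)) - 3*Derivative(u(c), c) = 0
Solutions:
 u(c) = C1 + C2*c^(1/4)


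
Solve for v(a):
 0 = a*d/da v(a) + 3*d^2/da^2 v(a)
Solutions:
 v(a) = C1 + C2*erf(sqrt(6)*a/6)


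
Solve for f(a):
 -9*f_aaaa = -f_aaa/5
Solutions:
 f(a) = C1 + C2*a + C3*a^2 + C4*exp(a/45)


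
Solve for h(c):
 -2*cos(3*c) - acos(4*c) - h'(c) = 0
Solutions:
 h(c) = C1 - c*acos(4*c) + sqrt(1 - 16*c^2)/4 - 2*sin(3*c)/3


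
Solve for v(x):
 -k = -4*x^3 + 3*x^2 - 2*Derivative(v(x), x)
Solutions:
 v(x) = C1 + k*x/2 - x^4/2 + x^3/2


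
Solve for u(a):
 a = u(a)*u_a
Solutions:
 u(a) = -sqrt(C1 + a^2)
 u(a) = sqrt(C1 + a^2)


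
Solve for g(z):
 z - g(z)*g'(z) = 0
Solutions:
 g(z) = -sqrt(C1 + z^2)
 g(z) = sqrt(C1 + z^2)


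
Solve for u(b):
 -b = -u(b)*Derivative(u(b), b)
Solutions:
 u(b) = -sqrt(C1 + b^2)
 u(b) = sqrt(C1 + b^2)


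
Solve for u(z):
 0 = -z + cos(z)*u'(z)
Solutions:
 u(z) = C1 + Integral(z/cos(z), z)


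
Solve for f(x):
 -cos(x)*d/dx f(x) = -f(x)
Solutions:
 f(x) = C1*sqrt(sin(x) + 1)/sqrt(sin(x) - 1)


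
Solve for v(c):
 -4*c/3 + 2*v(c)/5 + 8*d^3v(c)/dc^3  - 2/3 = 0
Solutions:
 v(c) = C3*exp(-50^(1/3)*c/10) + 10*c/3 + (C1*sin(sqrt(3)*50^(1/3)*c/20) + C2*cos(sqrt(3)*50^(1/3)*c/20))*exp(50^(1/3)*c/20) + 5/3


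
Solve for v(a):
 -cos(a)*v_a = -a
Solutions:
 v(a) = C1 + Integral(a/cos(a), a)


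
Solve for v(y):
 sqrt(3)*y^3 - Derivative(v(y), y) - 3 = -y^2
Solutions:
 v(y) = C1 + sqrt(3)*y^4/4 + y^3/3 - 3*y


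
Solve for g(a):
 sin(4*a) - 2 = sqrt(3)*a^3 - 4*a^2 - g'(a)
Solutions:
 g(a) = C1 + sqrt(3)*a^4/4 - 4*a^3/3 + 2*a + cos(4*a)/4


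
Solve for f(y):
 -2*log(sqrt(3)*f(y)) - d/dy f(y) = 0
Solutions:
 Integral(1/(2*log(_y) + log(3)), (_y, f(y))) = C1 - y


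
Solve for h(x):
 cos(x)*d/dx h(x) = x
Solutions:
 h(x) = C1 + Integral(x/cos(x), x)


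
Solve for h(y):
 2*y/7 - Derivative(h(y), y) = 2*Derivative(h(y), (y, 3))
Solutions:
 h(y) = C1 + C2*sin(sqrt(2)*y/2) + C3*cos(sqrt(2)*y/2) + y^2/7


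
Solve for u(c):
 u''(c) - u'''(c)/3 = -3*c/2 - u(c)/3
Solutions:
 u(c) = C1*exp(c*(-2^(2/3)*(sqrt(5) + 3)^(1/3)/4 - 2^(1/3)/(2*(sqrt(5) + 3)^(1/3)) + 1))*sin(2^(1/3)*sqrt(3)*c*(-2^(1/3)*(sqrt(5) + 3)^(1/3) + 2/(sqrt(5) + 3)^(1/3))/4) + C2*exp(c*(-2^(2/3)*(sqrt(5) + 3)^(1/3)/4 - 2^(1/3)/(2*(sqrt(5) + 3)^(1/3)) + 1))*cos(2^(1/3)*sqrt(3)*c*(-2^(1/3)*(sqrt(5) + 3)^(1/3) + 2/(sqrt(5) + 3)^(1/3))/4) + C3*exp(c*(2^(1/3)/(sqrt(5) + 3)^(1/3) + 1 + 2^(2/3)*(sqrt(5) + 3)^(1/3)/2)) - 9*c/2


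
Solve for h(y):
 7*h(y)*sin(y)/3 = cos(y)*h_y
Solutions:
 h(y) = C1/cos(y)^(7/3)


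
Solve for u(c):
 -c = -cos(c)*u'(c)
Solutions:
 u(c) = C1 + Integral(c/cos(c), c)


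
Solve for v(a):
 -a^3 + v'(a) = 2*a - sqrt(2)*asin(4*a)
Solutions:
 v(a) = C1 + a^4/4 + a^2 - sqrt(2)*(a*asin(4*a) + sqrt(1 - 16*a^2)/4)


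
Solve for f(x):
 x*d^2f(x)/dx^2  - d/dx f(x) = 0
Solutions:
 f(x) = C1 + C2*x^2


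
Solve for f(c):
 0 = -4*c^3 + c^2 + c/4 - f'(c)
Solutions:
 f(c) = C1 - c^4 + c^3/3 + c^2/8


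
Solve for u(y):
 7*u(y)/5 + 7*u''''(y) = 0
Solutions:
 u(y) = (C1*sin(sqrt(2)*5^(3/4)*y/10) + C2*cos(sqrt(2)*5^(3/4)*y/10))*exp(-sqrt(2)*5^(3/4)*y/10) + (C3*sin(sqrt(2)*5^(3/4)*y/10) + C4*cos(sqrt(2)*5^(3/4)*y/10))*exp(sqrt(2)*5^(3/4)*y/10)


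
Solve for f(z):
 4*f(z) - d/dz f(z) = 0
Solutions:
 f(z) = C1*exp(4*z)


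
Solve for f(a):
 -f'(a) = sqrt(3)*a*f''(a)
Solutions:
 f(a) = C1 + C2*a^(1 - sqrt(3)/3)


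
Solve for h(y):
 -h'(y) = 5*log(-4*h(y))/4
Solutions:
 4*Integral(1/(log(-_y) + 2*log(2)), (_y, h(y)))/5 = C1 - y


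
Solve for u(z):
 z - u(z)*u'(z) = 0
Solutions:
 u(z) = -sqrt(C1 + z^2)
 u(z) = sqrt(C1 + z^2)


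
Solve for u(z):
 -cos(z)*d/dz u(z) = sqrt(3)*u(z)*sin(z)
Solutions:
 u(z) = C1*cos(z)^(sqrt(3))


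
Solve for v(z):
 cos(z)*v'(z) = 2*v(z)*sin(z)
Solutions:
 v(z) = C1/cos(z)^2


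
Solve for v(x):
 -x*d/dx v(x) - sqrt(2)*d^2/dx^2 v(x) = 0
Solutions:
 v(x) = C1 + C2*erf(2^(1/4)*x/2)


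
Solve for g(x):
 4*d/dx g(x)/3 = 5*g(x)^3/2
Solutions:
 g(x) = -2*sqrt(-1/(C1 + 15*x))
 g(x) = 2*sqrt(-1/(C1 + 15*x))


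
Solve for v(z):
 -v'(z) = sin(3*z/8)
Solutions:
 v(z) = C1 + 8*cos(3*z/8)/3


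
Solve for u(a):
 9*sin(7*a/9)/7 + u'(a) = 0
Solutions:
 u(a) = C1 + 81*cos(7*a/9)/49


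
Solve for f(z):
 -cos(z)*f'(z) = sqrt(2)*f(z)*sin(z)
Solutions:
 f(z) = C1*cos(z)^(sqrt(2))


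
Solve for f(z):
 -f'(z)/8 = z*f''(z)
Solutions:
 f(z) = C1 + C2*z^(7/8)


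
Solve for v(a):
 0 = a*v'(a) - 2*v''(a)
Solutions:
 v(a) = C1 + C2*erfi(a/2)


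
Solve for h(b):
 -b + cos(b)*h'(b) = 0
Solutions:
 h(b) = C1 + Integral(b/cos(b), b)


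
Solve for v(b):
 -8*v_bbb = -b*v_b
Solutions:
 v(b) = C1 + Integral(C2*airyai(b/2) + C3*airybi(b/2), b)


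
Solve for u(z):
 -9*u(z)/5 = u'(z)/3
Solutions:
 u(z) = C1*exp(-27*z/5)


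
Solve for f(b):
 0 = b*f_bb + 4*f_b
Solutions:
 f(b) = C1 + C2/b^3


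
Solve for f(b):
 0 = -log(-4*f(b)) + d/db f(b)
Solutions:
 -Integral(1/(log(-_y) + 2*log(2)), (_y, f(b))) = C1 - b


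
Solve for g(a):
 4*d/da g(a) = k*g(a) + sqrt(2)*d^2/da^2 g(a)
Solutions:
 g(a) = C1*exp(sqrt(2)*a*(1 - sqrt(-sqrt(2)*k + 4)/2)) + C2*exp(sqrt(2)*a*(sqrt(-sqrt(2)*k + 4)/2 + 1))


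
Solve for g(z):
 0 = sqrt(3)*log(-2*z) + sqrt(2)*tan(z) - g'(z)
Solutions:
 g(z) = C1 + sqrt(3)*z*(log(-z) - 1) + sqrt(3)*z*log(2) - sqrt(2)*log(cos(z))


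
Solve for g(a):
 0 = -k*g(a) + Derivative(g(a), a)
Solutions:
 g(a) = C1*exp(a*k)


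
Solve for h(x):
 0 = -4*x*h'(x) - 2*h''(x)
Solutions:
 h(x) = C1 + C2*erf(x)


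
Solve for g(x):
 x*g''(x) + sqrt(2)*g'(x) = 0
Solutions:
 g(x) = C1 + C2*x^(1 - sqrt(2))


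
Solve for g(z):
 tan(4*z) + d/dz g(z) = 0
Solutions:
 g(z) = C1 + log(cos(4*z))/4


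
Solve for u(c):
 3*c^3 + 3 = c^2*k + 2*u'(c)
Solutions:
 u(c) = C1 + 3*c^4/8 - c^3*k/6 + 3*c/2


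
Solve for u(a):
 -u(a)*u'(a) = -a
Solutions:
 u(a) = -sqrt(C1 + a^2)
 u(a) = sqrt(C1 + a^2)


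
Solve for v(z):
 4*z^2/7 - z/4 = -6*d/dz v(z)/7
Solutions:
 v(z) = C1 - 2*z^3/9 + 7*z^2/48


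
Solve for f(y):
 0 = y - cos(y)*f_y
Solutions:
 f(y) = C1 + Integral(y/cos(y), y)


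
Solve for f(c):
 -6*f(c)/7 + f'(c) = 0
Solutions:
 f(c) = C1*exp(6*c/7)


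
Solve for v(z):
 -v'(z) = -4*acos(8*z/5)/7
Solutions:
 v(z) = C1 + 4*z*acos(8*z/5)/7 - sqrt(25 - 64*z^2)/14


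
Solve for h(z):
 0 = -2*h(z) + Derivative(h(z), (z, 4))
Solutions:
 h(z) = C1*exp(-2^(1/4)*z) + C2*exp(2^(1/4)*z) + C3*sin(2^(1/4)*z) + C4*cos(2^(1/4)*z)


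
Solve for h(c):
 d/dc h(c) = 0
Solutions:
 h(c) = C1


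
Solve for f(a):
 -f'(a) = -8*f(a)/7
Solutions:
 f(a) = C1*exp(8*a/7)


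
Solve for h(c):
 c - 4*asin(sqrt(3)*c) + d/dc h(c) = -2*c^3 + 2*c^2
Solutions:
 h(c) = C1 - c^4/2 + 2*c^3/3 - c^2/2 + 4*c*asin(sqrt(3)*c) + 4*sqrt(3)*sqrt(1 - 3*c^2)/3


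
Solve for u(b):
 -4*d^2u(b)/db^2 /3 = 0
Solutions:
 u(b) = C1 + C2*b


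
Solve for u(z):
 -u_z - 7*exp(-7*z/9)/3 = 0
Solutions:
 u(z) = C1 + 3*exp(-7*z/9)


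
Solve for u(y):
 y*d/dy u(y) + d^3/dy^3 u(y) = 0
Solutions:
 u(y) = C1 + Integral(C2*airyai(-y) + C3*airybi(-y), y)


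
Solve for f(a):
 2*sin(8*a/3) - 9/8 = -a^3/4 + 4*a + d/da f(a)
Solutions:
 f(a) = C1 + a^4/16 - 2*a^2 - 9*a/8 - 3*cos(8*a/3)/4


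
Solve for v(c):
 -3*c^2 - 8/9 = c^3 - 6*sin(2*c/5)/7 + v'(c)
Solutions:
 v(c) = C1 - c^4/4 - c^3 - 8*c/9 - 15*cos(2*c/5)/7


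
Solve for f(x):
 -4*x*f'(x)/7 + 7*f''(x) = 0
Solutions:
 f(x) = C1 + C2*erfi(sqrt(2)*x/7)


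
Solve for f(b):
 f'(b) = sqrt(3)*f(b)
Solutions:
 f(b) = C1*exp(sqrt(3)*b)


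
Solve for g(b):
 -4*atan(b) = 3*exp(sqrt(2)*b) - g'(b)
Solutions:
 g(b) = C1 + 4*b*atan(b) + 3*sqrt(2)*exp(sqrt(2)*b)/2 - 2*log(b^2 + 1)


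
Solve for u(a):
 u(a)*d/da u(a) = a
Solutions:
 u(a) = -sqrt(C1 + a^2)
 u(a) = sqrt(C1 + a^2)


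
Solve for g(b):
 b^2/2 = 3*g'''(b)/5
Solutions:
 g(b) = C1 + C2*b + C3*b^2 + b^5/72


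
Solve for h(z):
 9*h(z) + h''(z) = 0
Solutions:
 h(z) = C1*sin(3*z) + C2*cos(3*z)


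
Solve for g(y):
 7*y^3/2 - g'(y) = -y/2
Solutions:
 g(y) = C1 + 7*y^4/8 + y^2/4


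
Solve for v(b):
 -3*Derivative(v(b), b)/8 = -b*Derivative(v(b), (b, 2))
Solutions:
 v(b) = C1 + C2*b^(11/8)


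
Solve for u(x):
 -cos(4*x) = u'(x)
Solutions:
 u(x) = C1 - sin(4*x)/4


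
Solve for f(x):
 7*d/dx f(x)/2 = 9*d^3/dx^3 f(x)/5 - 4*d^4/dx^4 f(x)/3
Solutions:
 f(x) = C1 + C2*exp(x*(27*3^(2/3)/(10*sqrt(105490) + 3257)^(1/3) + 18 + 3^(1/3)*(10*sqrt(105490) + 3257)^(1/3))/40)*sin(3^(1/6)*x*(-3^(2/3)*(10*sqrt(105490) + 3257)^(1/3) + 81/(10*sqrt(105490) + 3257)^(1/3))/40) + C3*exp(x*(27*3^(2/3)/(10*sqrt(105490) + 3257)^(1/3) + 18 + 3^(1/3)*(10*sqrt(105490) + 3257)^(1/3))/40)*cos(3^(1/6)*x*(-3^(2/3)*(10*sqrt(105490) + 3257)^(1/3) + 81/(10*sqrt(105490) + 3257)^(1/3))/40) + C4*exp(x*(-3^(1/3)*(10*sqrt(105490) + 3257)^(1/3) - 27*3^(2/3)/(10*sqrt(105490) + 3257)^(1/3) + 9)/20)


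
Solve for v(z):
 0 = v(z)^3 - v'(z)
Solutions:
 v(z) = -sqrt(2)*sqrt(-1/(C1 + z))/2
 v(z) = sqrt(2)*sqrt(-1/(C1 + z))/2


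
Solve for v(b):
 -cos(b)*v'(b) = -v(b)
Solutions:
 v(b) = C1*sqrt(sin(b) + 1)/sqrt(sin(b) - 1)


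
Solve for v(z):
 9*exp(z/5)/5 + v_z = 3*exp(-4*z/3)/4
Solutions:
 v(z) = C1 - 9*exp(z/5) - 9*exp(-4*z/3)/16


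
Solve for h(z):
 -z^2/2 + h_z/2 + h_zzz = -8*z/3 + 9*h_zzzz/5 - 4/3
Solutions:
 h(z) = C1 + C2*exp(z*(-10^(1/3)*(27*sqrt(7161) + 2287)^(1/3) - 10*10^(2/3)/(27*sqrt(7161) + 2287)^(1/3) + 20)/108)*sin(10^(1/3)*sqrt(3)*z*(-(27*sqrt(7161) + 2287)^(1/3) + 10*10^(1/3)/(27*sqrt(7161) + 2287)^(1/3))/108) + C3*exp(z*(-10^(1/3)*(27*sqrt(7161) + 2287)^(1/3) - 10*10^(2/3)/(27*sqrt(7161) + 2287)^(1/3) + 20)/108)*cos(10^(1/3)*sqrt(3)*z*(-(27*sqrt(7161) + 2287)^(1/3) + 10*10^(1/3)/(27*sqrt(7161) + 2287)^(1/3))/108) + C4*exp(z*(10*10^(2/3)/(27*sqrt(7161) + 2287)^(1/3) + 10 + 10^(1/3)*(27*sqrt(7161) + 2287)^(1/3))/54) + z^3/3 - 8*z^2/3 - 20*z/3


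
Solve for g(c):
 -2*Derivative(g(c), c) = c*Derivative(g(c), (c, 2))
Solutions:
 g(c) = C1 + C2/c


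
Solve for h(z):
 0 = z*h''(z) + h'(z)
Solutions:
 h(z) = C1 + C2*log(z)


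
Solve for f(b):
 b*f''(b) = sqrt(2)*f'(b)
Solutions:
 f(b) = C1 + C2*b^(1 + sqrt(2))


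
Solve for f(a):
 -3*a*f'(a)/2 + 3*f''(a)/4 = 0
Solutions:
 f(a) = C1 + C2*erfi(a)


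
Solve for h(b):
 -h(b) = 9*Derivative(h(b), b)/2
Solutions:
 h(b) = C1*exp(-2*b/9)


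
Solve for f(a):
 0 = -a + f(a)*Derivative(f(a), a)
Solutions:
 f(a) = -sqrt(C1 + a^2)
 f(a) = sqrt(C1 + a^2)


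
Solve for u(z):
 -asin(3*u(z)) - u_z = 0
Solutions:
 Integral(1/asin(3*_y), (_y, u(z))) = C1 - z


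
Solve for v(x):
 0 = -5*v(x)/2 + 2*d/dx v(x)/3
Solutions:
 v(x) = C1*exp(15*x/4)


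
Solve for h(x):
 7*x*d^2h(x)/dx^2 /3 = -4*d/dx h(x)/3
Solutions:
 h(x) = C1 + C2*x^(3/7)


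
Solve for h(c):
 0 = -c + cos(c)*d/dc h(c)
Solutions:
 h(c) = C1 + Integral(c/cos(c), c)


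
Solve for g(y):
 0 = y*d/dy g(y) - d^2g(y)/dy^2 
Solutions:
 g(y) = C1 + C2*erfi(sqrt(2)*y/2)


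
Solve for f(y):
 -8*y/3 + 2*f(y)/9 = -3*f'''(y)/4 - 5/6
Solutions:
 f(y) = C3*exp(-2*y/3) + 12*y + (C1*sin(sqrt(3)*y/3) + C2*cos(sqrt(3)*y/3))*exp(y/3) - 15/4


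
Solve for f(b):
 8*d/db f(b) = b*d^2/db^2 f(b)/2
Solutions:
 f(b) = C1 + C2*b^17


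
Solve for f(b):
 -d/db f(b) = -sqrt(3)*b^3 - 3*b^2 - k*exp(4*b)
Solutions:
 f(b) = C1 + sqrt(3)*b^4/4 + b^3 + k*exp(4*b)/4


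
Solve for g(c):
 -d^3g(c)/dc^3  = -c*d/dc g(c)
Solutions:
 g(c) = C1 + Integral(C2*airyai(c) + C3*airybi(c), c)


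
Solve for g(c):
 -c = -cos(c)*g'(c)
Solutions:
 g(c) = C1 + Integral(c/cos(c), c)


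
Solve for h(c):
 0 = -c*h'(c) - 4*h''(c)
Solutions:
 h(c) = C1 + C2*erf(sqrt(2)*c/4)


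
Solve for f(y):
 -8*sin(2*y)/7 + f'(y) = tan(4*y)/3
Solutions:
 f(y) = C1 - log(cos(4*y))/12 - 4*cos(2*y)/7


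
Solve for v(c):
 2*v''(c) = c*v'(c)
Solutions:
 v(c) = C1 + C2*erfi(c/2)


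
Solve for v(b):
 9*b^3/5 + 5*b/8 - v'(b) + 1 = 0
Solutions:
 v(b) = C1 + 9*b^4/20 + 5*b^2/16 + b


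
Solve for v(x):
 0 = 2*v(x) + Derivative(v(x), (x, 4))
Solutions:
 v(x) = (C1*sin(2^(3/4)*x/2) + C2*cos(2^(3/4)*x/2))*exp(-2^(3/4)*x/2) + (C3*sin(2^(3/4)*x/2) + C4*cos(2^(3/4)*x/2))*exp(2^(3/4)*x/2)


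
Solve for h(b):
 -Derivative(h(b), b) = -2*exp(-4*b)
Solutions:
 h(b) = C1 - exp(-4*b)/2


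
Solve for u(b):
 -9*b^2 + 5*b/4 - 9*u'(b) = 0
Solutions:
 u(b) = C1 - b^3/3 + 5*b^2/72


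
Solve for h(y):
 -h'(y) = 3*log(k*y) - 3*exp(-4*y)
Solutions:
 h(y) = C1 - 3*y*log(k*y) + 3*y - 3*exp(-4*y)/4


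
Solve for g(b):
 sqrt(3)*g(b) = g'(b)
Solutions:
 g(b) = C1*exp(sqrt(3)*b)


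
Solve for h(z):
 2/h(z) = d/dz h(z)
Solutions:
 h(z) = -sqrt(C1 + 4*z)
 h(z) = sqrt(C1 + 4*z)


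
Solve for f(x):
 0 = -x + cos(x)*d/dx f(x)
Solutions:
 f(x) = C1 + Integral(x/cos(x), x)


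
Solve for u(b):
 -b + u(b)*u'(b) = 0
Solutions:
 u(b) = -sqrt(C1 + b^2)
 u(b) = sqrt(C1 + b^2)


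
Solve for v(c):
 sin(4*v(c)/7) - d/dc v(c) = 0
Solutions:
 -c + 7*log(cos(4*v(c)/7) - 1)/8 - 7*log(cos(4*v(c)/7) + 1)/8 = C1


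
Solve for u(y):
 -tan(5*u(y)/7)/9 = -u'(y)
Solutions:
 u(y) = -7*asin(C1*exp(5*y/63))/5 + 7*pi/5
 u(y) = 7*asin(C1*exp(5*y/63))/5


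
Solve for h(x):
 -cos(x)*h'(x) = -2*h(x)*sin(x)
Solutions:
 h(x) = C1/cos(x)^2


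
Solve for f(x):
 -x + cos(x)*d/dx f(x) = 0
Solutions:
 f(x) = C1 + Integral(x/cos(x), x)


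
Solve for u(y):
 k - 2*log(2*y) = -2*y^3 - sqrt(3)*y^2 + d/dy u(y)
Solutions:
 u(y) = C1 + k*y + y^4/2 + sqrt(3)*y^3/3 - 2*y*log(y) - y*log(4) + 2*y


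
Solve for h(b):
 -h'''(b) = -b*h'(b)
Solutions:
 h(b) = C1 + Integral(C2*airyai(b) + C3*airybi(b), b)


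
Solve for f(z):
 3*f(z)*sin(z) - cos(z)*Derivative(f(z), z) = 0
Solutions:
 f(z) = C1/cos(z)^3


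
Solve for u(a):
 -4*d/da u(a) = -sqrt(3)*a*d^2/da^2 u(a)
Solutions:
 u(a) = C1 + C2*a^(1 + 4*sqrt(3)/3)


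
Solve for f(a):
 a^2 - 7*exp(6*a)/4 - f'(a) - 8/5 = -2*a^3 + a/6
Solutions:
 f(a) = C1 + a^4/2 + a^3/3 - a^2/12 - 8*a/5 - 7*exp(6*a)/24


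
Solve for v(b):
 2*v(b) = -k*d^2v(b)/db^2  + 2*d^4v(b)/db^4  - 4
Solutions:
 v(b) = C1*exp(-b*sqrt(k - sqrt(k^2 + 16))/2) + C2*exp(b*sqrt(k - sqrt(k^2 + 16))/2) + C3*exp(-b*sqrt(k + sqrt(k^2 + 16))/2) + C4*exp(b*sqrt(k + sqrt(k^2 + 16))/2) - 2


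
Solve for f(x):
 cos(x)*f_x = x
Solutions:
 f(x) = C1 + Integral(x/cos(x), x)


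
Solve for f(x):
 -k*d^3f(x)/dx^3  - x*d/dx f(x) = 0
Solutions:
 f(x) = C1 + Integral(C2*airyai(x*(-1/k)^(1/3)) + C3*airybi(x*(-1/k)^(1/3)), x)


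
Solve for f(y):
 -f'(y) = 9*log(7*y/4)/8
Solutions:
 f(y) = C1 - 9*y*log(y)/8 - 9*y*log(7)/8 + 9*y/8 + 9*y*log(2)/4


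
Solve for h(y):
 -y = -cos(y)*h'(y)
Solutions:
 h(y) = C1 + Integral(y/cos(y), y)


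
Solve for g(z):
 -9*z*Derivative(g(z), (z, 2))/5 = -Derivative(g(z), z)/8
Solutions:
 g(z) = C1 + C2*z^(77/72)


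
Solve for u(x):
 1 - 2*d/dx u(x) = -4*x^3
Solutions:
 u(x) = C1 + x^4/2 + x/2


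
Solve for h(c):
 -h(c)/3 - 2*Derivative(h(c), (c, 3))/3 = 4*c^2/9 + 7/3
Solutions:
 h(c) = C3*exp(-2^(2/3)*c/2) - 4*c^2/3 + (C1*sin(2^(2/3)*sqrt(3)*c/4) + C2*cos(2^(2/3)*sqrt(3)*c/4))*exp(2^(2/3)*c/4) - 7


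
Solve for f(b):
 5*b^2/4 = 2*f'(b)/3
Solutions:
 f(b) = C1 + 5*b^3/8


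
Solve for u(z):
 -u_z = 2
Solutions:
 u(z) = C1 - 2*z


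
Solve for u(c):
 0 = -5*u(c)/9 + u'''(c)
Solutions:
 u(c) = C3*exp(15^(1/3)*c/3) + (C1*sin(3^(5/6)*5^(1/3)*c/6) + C2*cos(3^(5/6)*5^(1/3)*c/6))*exp(-15^(1/3)*c/6)


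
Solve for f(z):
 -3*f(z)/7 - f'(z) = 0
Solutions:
 f(z) = C1*exp(-3*z/7)


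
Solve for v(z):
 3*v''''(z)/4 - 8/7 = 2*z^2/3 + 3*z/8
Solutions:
 v(z) = C1 + C2*z + C3*z^2 + C4*z^3 + z^6/405 + z^5/240 + 4*z^4/63


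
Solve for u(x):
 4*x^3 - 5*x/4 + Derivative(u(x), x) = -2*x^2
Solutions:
 u(x) = C1 - x^4 - 2*x^3/3 + 5*x^2/8


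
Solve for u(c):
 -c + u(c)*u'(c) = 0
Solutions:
 u(c) = -sqrt(C1 + c^2)
 u(c) = sqrt(C1 + c^2)


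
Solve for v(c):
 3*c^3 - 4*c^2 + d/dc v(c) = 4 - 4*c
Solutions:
 v(c) = C1 - 3*c^4/4 + 4*c^3/3 - 2*c^2 + 4*c


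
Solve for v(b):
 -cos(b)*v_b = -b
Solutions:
 v(b) = C1 + Integral(b/cos(b), b)


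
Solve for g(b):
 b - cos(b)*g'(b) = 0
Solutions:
 g(b) = C1 + Integral(b/cos(b), b)


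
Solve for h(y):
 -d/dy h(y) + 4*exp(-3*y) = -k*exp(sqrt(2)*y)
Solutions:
 h(y) = C1 + sqrt(2)*k*exp(sqrt(2)*y)/2 - 4*exp(-3*y)/3


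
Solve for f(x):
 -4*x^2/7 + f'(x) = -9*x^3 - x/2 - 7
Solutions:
 f(x) = C1 - 9*x^4/4 + 4*x^3/21 - x^2/4 - 7*x


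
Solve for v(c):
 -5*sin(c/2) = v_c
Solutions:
 v(c) = C1 + 10*cos(c/2)


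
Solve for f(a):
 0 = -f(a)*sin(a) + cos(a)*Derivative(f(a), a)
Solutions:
 f(a) = C1/cos(a)


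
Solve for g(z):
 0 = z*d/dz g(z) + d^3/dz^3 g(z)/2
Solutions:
 g(z) = C1 + Integral(C2*airyai(-2^(1/3)*z) + C3*airybi(-2^(1/3)*z), z)


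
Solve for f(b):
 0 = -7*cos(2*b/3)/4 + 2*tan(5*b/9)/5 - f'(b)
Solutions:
 f(b) = C1 - 18*log(cos(5*b/9))/25 - 21*sin(2*b/3)/8


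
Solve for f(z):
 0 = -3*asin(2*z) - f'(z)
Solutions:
 f(z) = C1 - 3*z*asin(2*z) - 3*sqrt(1 - 4*z^2)/2


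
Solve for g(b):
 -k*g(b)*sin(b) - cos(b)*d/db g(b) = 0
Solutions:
 g(b) = C1*exp(k*log(cos(b)))


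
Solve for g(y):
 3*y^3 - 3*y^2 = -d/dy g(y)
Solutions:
 g(y) = C1 - 3*y^4/4 + y^3


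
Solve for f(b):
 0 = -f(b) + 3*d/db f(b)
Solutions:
 f(b) = C1*exp(b/3)


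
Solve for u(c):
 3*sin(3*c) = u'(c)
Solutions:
 u(c) = C1 - cos(3*c)


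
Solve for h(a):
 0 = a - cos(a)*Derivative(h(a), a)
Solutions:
 h(a) = C1 + Integral(a/cos(a), a)


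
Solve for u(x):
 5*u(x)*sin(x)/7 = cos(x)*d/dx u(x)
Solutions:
 u(x) = C1/cos(x)^(5/7)


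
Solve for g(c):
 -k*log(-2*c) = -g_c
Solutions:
 g(c) = C1 + c*k*log(-c) + c*k*(-1 + log(2))


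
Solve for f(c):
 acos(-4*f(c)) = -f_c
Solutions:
 Integral(1/acos(-4*_y), (_y, f(c))) = C1 - c


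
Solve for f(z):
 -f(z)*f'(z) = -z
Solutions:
 f(z) = -sqrt(C1 + z^2)
 f(z) = sqrt(C1 + z^2)


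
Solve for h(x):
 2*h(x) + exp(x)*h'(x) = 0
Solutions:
 h(x) = C1*exp(2*exp(-x))


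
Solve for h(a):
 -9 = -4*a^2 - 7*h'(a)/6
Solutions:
 h(a) = C1 - 8*a^3/7 + 54*a/7


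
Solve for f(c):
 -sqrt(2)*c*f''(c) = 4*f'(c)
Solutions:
 f(c) = C1 + C2*c^(1 - 2*sqrt(2))


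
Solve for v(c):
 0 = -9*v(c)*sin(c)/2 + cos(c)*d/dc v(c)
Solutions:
 v(c) = C1/cos(c)^(9/2)


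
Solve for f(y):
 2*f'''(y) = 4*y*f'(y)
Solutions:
 f(y) = C1 + Integral(C2*airyai(2^(1/3)*y) + C3*airybi(2^(1/3)*y), y)


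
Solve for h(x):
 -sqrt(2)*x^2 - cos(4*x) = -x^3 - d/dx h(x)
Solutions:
 h(x) = C1 - x^4/4 + sqrt(2)*x^3/3 + sin(4*x)/4


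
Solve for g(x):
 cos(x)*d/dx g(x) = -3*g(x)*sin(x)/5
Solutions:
 g(x) = C1*cos(x)^(3/5)


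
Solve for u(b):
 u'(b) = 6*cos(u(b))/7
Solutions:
 -6*b/7 - log(sin(u(b)) - 1)/2 + log(sin(u(b)) + 1)/2 = C1


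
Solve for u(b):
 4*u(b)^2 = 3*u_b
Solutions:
 u(b) = -3/(C1 + 4*b)


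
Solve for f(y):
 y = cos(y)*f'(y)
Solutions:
 f(y) = C1 + Integral(y/cos(y), y)


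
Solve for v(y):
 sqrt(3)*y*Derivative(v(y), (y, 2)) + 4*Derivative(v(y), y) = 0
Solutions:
 v(y) = C1 + C2*y^(1 - 4*sqrt(3)/3)


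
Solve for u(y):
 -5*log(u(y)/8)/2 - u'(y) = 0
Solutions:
 -2*Integral(1/(-log(_y) + 3*log(2)), (_y, u(y)))/5 = C1 - y


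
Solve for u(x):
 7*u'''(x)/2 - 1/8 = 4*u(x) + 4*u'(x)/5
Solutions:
 u(x) = C1*exp(-x*(4*22050^(1/3)/(sqrt(2477265) + 1575)^(1/3) + 420^(1/3)*(sqrt(2477265) + 1575)^(1/3))/210)*sin(3^(1/6)*x*(-140^(1/3)*3^(2/3)*(sqrt(2477265) + 1575)^(1/3) + 12*2450^(1/3)/(sqrt(2477265) + 1575)^(1/3))/210) + C2*exp(-x*(4*22050^(1/3)/(sqrt(2477265) + 1575)^(1/3) + 420^(1/3)*(sqrt(2477265) + 1575)^(1/3))/210)*cos(3^(1/6)*x*(-140^(1/3)*3^(2/3)*(sqrt(2477265) + 1575)^(1/3) + 12*2450^(1/3)/(sqrt(2477265) + 1575)^(1/3))/210) + C3*exp(x*(4*22050^(1/3)/(sqrt(2477265) + 1575)^(1/3) + 420^(1/3)*(sqrt(2477265) + 1575)^(1/3))/105) - 1/32


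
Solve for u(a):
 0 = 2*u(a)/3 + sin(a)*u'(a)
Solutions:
 u(a) = C1*(cos(a) + 1)^(1/3)/(cos(a) - 1)^(1/3)


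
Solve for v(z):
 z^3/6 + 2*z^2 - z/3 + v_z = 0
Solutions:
 v(z) = C1 - z^4/24 - 2*z^3/3 + z^2/6


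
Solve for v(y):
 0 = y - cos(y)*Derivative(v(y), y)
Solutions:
 v(y) = C1 + Integral(y/cos(y), y)


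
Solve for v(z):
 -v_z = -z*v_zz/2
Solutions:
 v(z) = C1 + C2*z^3


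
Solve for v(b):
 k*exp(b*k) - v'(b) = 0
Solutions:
 v(b) = C1 + exp(b*k)


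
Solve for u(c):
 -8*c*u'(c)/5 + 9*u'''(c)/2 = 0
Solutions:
 u(c) = C1 + Integral(C2*airyai(2*150^(1/3)*c/15) + C3*airybi(2*150^(1/3)*c/15), c)


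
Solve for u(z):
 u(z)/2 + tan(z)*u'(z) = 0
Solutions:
 u(z) = C1/sqrt(sin(z))


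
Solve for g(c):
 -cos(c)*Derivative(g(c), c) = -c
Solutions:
 g(c) = C1 + Integral(c/cos(c), c)


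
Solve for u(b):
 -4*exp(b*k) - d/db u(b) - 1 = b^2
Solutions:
 u(b) = C1 - b^3/3 - b - 4*exp(b*k)/k


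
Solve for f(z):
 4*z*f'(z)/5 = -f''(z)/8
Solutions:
 f(z) = C1 + C2*erf(4*sqrt(5)*z/5)


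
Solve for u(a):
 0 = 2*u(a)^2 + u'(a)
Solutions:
 u(a) = 1/(C1 + 2*a)


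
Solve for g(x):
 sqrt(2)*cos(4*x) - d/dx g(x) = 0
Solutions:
 g(x) = C1 + sqrt(2)*sin(4*x)/4


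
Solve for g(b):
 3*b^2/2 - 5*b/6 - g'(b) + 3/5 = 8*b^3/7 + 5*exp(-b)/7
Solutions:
 g(b) = C1 - 2*b^4/7 + b^3/2 - 5*b^2/12 + 3*b/5 + 5*exp(-b)/7


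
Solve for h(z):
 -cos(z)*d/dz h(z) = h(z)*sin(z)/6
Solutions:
 h(z) = C1*cos(z)^(1/6)


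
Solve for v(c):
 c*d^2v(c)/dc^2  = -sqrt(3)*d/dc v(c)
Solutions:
 v(c) = C1 + C2*c^(1 - sqrt(3))


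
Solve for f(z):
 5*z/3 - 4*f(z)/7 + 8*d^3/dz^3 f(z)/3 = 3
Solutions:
 f(z) = C3*exp(14^(2/3)*3^(1/3)*z/14) + 35*z/12 + (C1*sin(14^(2/3)*3^(5/6)*z/28) + C2*cos(14^(2/3)*3^(5/6)*z/28))*exp(-14^(2/3)*3^(1/3)*z/28) - 21/4


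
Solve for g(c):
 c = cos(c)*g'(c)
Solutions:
 g(c) = C1 + Integral(c/cos(c), c)


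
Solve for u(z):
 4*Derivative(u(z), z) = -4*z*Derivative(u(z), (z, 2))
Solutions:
 u(z) = C1 + C2*log(z)


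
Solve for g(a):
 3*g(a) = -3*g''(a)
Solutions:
 g(a) = C1*sin(a) + C2*cos(a)


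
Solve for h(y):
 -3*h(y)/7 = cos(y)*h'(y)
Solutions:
 h(y) = C1*(sin(y) - 1)^(3/14)/(sin(y) + 1)^(3/14)


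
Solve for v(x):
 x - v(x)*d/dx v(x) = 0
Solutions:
 v(x) = -sqrt(C1 + x^2)
 v(x) = sqrt(C1 + x^2)


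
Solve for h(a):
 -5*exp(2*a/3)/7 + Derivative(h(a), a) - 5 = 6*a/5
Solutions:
 h(a) = C1 + 3*a^2/5 + 5*a + 15*exp(2*a/3)/14


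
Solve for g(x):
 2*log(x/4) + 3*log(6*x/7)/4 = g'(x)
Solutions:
 g(x) = C1 + 11*x*log(x)/4 - x*log(112) - 11*x/4 + x*log(7)/4 + 3*x*log(6)/4


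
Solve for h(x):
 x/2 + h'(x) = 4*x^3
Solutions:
 h(x) = C1 + x^4 - x^2/4


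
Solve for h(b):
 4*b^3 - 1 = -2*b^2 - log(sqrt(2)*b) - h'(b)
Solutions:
 h(b) = C1 - b^4 - 2*b^3/3 - b*log(b) - b*log(2)/2 + 2*b


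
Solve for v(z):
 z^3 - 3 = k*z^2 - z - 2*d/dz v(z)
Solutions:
 v(z) = C1 + k*z^3/6 - z^4/8 - z^2/4 + 3*z/2


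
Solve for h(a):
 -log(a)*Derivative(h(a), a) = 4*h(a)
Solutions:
 h(a) = C1*exp(-4*li(a))


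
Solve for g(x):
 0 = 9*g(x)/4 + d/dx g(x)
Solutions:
 g(x) = C1*exp(-9*x/4)


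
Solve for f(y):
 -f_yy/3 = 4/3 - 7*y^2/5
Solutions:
 f(y) = C1 + C2*y + 7*y^4/20 - 2*y^2


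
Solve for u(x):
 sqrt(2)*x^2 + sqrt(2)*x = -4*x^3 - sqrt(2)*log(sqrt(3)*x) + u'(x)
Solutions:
 u(x) = C1 + x^4 + sqrt(2)*x^3/3 + sqrt(2)*x^2/2 + sqrt(2)*x*log(x) - sqrt(2)*x + sqrt(2)*x*log(3)/2


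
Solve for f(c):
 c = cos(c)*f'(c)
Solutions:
 f(c) = C1 + Integral(c/cos(c), c)


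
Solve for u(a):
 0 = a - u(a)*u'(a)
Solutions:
 u(a) = -sqrt(C1 + a^2)
 u(a) = sqrt(C1 + a^2)


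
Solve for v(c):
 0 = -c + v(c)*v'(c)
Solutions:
 v(c) = -sqrt(C1 + c^2)
 v(c) = sqrt(C1 + c^2)


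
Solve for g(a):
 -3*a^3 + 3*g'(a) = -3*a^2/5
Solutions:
 g(a) = C1 + a^4/4 - a^3/15


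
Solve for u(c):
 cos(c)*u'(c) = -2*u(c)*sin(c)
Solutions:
 u(c) = C1*cos(c)^2


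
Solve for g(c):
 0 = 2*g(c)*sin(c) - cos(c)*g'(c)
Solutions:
 g(c) = C1/cos(c)^2


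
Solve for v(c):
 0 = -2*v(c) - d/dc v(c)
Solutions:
 v(c) = C1*exp(-2*c)


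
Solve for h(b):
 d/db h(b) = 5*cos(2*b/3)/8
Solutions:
 h(b) = C1 + 15*sin(2*b/3)/16


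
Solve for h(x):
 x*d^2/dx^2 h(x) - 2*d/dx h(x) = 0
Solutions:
 h(x) = C1 + C2*x^3


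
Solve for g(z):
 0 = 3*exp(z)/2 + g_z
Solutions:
 g(z) = C1 - 3*exp(z)/2


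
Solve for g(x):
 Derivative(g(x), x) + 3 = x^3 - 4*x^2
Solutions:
 g(x) = C1 + x^4/4 - 4*x^3/3 - 3*x


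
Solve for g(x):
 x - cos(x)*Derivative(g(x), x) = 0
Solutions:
 g(x) = C1 + Integral(x/cos(x), x)


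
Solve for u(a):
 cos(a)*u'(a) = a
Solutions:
 u(a) = C1 + Integral(a/cos(a), a)


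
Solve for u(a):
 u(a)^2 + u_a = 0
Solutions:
 u(a) = 1/(C1 + a)


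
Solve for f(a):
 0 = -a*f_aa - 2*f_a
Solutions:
 f(a) = C1 + C2/a


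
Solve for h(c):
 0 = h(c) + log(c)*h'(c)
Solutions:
 h(c) = C1*exp(-li(c))


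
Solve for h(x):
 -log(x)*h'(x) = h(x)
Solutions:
 h(x) = C1*exp(-li(x))


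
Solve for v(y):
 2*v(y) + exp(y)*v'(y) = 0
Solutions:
 v(y) = C1*exp(2*exp(-y))


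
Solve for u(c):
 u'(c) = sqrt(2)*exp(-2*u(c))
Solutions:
 u(c) = log(-sqrt(C1 + 2*sqrt(2)*c))
 u(c) = log(C1 + 2*sqrt(2)*c)/2


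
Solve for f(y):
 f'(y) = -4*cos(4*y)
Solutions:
 f(y) = C1 - sin(4*y)


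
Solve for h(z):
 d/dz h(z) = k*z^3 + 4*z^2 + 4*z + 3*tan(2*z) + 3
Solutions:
 h(z) = C1 + k*z^4/4 + 4*z^3/3 + 2*z^2 + 3*z - 3*log(cos(2*z))/2


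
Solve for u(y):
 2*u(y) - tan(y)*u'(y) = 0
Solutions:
 u(y) = C1*sin(y)^2


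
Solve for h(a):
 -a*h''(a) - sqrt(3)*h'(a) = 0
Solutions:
 h(a) = C1 + C2*a^(1 - sqrt(3))


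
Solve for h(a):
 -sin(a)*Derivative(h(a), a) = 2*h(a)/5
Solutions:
 h(a) = C1*(cos(a) + 1)^(1/5)/(cos(a) - 1)^(1/5)


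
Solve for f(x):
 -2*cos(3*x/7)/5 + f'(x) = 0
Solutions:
 f(x) = C1 + 14*sin(3*x/7)/15


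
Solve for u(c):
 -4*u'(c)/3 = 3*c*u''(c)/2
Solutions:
 u(c) = C1 + C2*c^(1/9)


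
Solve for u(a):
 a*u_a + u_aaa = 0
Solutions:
 u(a) = C1 + Integral(C2*airyai(-a) + C3*airybi(-a), a)


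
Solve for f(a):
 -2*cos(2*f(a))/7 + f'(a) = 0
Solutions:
 -2*a/7 - log(sin(2*f(a)) - 1)/4 + log(sin(2*f(a)) + 1)/4 = C1


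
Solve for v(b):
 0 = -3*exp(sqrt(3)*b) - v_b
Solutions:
 v(b) = C1 - sqrt(3)*exp(sqrt(3)*b)


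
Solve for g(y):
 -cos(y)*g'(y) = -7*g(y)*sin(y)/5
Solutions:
 g(y) = C1/cos(y)^(7/5)


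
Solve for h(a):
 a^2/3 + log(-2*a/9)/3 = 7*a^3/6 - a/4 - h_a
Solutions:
 h(a) = C1 + 7*a^4/24 - a^3/9 - a^2/8 - a*log(-a)/3 + a*(-log(2) + 1/3 + 2*log(6)/3)


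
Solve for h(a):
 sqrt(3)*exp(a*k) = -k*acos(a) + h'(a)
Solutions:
 h(a) = C1 + k*(a*acos(a) - sqrt(1 - a^2)) + sqrt(3)*Piecewise((exp(a*k)/k, Ne(k, 0)), (a, True))


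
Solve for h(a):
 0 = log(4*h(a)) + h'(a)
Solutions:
 Integral(1/(log(_y) + 2*log(2)), (_y, h(a))) = C1 - a


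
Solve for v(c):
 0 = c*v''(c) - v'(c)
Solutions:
 v(c) = C1 + C2*c^2


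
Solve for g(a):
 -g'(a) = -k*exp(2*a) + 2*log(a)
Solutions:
 g(a) = C1 - 2*a*log(a) + 2*a + k*exp(2*a)/2


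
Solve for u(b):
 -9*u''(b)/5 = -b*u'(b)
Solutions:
 u(b) = C1 + C2*erfi(sqrt(10)*b/6)


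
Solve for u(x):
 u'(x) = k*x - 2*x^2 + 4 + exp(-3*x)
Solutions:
 u(x) = C1 + k*x^2/2 - 2*x^3/3 + 4*x - exp(-3*x)/3


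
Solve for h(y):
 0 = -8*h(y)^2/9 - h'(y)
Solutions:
 h(y) = 9/(C1 + 8*y)


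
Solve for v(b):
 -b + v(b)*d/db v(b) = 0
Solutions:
 v(b) = -sqrt(C1 + b^2)
 v(b) = sqrt(C1 + b^2)


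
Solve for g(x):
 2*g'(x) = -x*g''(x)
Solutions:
 g(x) = C1 + C2/x


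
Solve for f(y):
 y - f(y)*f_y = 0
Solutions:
 f(y) = -sqrt(C1 + y^2)
 f(y) = sqrt(C1 + y^2)


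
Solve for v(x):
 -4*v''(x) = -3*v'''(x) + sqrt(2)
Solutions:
 v(x) = C1 + C2*x + C3*exp(4*x/3) - sqrt(2)*x^2/8


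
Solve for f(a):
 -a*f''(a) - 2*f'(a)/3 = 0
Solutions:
 f(a) = C1 + C2*a^(1/3)


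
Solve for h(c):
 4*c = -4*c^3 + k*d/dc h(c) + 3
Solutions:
 h(c) = C1 + c^4/k + 2*c^2/k - 3*c/k


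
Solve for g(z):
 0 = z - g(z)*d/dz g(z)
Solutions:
 g(z) = -sqrt(C1 + z^2)
 g(z) = sqrt(C1 + z^2)


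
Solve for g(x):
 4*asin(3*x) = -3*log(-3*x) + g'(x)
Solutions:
 g(x) = C1 + 3*x*log(-x) + 4*x*asin(3*x) - 3*x + 3*x*log(3) + 4*sqrt(1 - 9*x^2)/3


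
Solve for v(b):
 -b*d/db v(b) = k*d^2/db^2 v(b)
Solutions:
 v(b) = C1 + C2*sqrt(k)*erf(sqrt(2)*b*sqrt(1/k)/2)


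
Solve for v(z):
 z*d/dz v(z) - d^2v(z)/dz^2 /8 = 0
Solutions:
 v(z) = C1 + C2*erfi(2*z)


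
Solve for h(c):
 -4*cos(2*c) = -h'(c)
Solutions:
 h(c) = C1 + 2*sin(2*c)


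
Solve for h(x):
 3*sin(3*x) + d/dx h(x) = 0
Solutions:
 h(x) = C1 + cos(3*x)


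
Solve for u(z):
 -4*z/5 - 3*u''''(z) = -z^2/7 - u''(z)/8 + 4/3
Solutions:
 u(z) = C1 + C2*z + C3*exp(-sqrt(6)*z/12) + C4*exp(sqrt(6)*z/12) - 2*z^4/21 + 16*z^3/15 - 464*z^2/21


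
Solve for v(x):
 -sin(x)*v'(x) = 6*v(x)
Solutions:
 v(x) = C1*(cos(x)^3 + 3*cos(x)^2 + 3*cos(x) + 1)/(cos(x)^3 - 3*cos(x)^2 + 3*cos(x) - 1)


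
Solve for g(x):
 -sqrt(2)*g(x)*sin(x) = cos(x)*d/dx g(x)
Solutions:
 g(x) = C1*cos(x)^(sqrt(2))


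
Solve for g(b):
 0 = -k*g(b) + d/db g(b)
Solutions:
 g(b) = C1*exp(b*k)


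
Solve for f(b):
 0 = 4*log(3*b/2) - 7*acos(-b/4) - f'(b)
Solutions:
 f(b) = C1 + 4*b*log(b) - 7*b*acos(-b/4) - 4*b - 4*b*log(2) + 4*b*log(3) - 7*sqrt(16 - b^2)


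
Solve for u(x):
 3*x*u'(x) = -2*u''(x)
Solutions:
 u(x) = C1 + C2*erf(sqrt(3)*x/2)


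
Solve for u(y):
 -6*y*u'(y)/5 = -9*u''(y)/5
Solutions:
 u(y) = C1 + C2*erfi(sqrt(3)*y/3)


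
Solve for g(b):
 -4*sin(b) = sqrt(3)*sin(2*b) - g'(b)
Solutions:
 g(b) = C1 + sqrt(3)*sin(b)^2 - 4*cos(b)


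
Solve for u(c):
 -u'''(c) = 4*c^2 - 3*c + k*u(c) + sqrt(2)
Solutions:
 u(c) = C1*exp(c*(-k)^(1/3)) + C2*exp(c*(-k)^(1/3)*(-1 + sqrt(3)*I)/2) + C3*exp(-c*(-k)^(1/3)*(1 + sqrt(3)*I)/2) - 4*c^2/k + 3*c/k - sqrt(2)/k


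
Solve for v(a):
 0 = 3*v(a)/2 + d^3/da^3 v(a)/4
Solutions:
 v(a) = C3*exp(-6^(1/3)*a) + (C1*sin(2^(1/3)*3^(5/6)*a/2) + C2*cos(2^(1/3)*3^(5/6)*a/2))*exp(6^(1/3)*a/2)


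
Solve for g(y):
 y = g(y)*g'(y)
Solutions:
 g(y) = -sqrt(C1 + y^2)
 g(y) = sqrt(C1 + y^2)


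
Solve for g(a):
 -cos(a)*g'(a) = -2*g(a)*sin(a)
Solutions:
 g(a) = C1/cos(a)^2


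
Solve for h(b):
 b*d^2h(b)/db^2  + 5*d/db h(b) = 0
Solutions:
 h(b) = C1 + C2/b^4


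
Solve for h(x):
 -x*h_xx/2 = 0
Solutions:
 h(x) = C1 + C2*x


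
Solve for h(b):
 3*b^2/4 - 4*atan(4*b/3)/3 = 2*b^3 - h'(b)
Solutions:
 h(b) = C1 + b^4/2 - b^3/4 + 4*b*atan(4*b/3)/3 - log(16*b^2 + 9)/2


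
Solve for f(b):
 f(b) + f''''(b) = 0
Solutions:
 f(b) = (C1*sin(sqrt(2)*b/2) + C2*cos(sqrt(2)*b/2))*exp(-sqrt(2)*b/2) + (C3*sin(sqrt(2)*b/2) + C4*cos(sqrt(2)*b/2))*exp(sqrt(2)*b/2)


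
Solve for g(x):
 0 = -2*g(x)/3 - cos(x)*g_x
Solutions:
 g(x) = C1*(sin(x) - 1)^(1/3)/(sin(x) + 1)^(1/3)


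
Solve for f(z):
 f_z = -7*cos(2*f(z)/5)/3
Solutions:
 7*z/3 - 5*log(sin(2*f(z)/5) - 1)/4 + 5*log(sin(2*f(z)/5) + 1)/4 = C1


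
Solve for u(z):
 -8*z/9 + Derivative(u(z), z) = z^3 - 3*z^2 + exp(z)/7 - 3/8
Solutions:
 u(z) = C1 + z^4/4 - z^3 + 4*z^2/9 - 3*z/8 + exp(z)/7


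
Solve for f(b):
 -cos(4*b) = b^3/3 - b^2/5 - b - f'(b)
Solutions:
 f(b) = C1 + b^4/12 - b^3/15 - b^2/2 + sin(4*b)/4


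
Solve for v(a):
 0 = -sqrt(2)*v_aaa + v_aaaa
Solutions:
 v(a) = C1 + C2*a + C3*a^2 + C4*exp(sqrt(2)*a)


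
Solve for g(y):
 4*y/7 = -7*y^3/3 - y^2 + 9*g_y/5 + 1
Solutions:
 g(y) = C1 + 35*y^4/108 + 5*y^3/27 + 10*y^2/63 - 5*y/9


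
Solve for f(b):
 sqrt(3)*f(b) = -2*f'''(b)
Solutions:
 f(b) = C3*exp(-2^(2/3)*3^(1/6)*b/2) + (C1*sin(6^(2/3)*b/4) + C2*cos(6^(2/3)*b/4))*exp(2^(2/3)*3^(1/6)*b/4)


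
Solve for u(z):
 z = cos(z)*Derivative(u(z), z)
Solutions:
 u(z) = C1 + Integral(z/cos(z), z)


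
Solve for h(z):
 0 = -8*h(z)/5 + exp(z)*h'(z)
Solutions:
 h(z) = C1*exp(-8*exp(-z)/5)


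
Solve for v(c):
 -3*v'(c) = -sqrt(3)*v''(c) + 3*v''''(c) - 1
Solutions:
 v(c) = C1 + C2*exp(2^(1/3)*c*(2*sqrt(3)/(sqrt(3)*sqrt(243 - 4*sqrt(3)) + 27)^(1/3) + 2^(1/3)*(sqrt(3)*sqrt(243 - 4*sqrt(3)) + 27)^(1/3))/12)*sin(2^(1/3)*c*(-2^(1/3)*sqrt(3)*(sqrt(3)*sqrt(243 - 4*sqrt(3)) + 27)^(1/3) + 6/(sqrt(3)*sqrt(243 - 4*sqrt(3)) + 27)^(1/3))/12) + C3*exp(2^(1/3)*c*(2*sqrt(3)/(sqrt(3)*sqrt(243 - 4*sqrt(3)) + 27)^(1/3) + 2^(1/3)*(sqrt(3)*sqrt(243 - 4*sqrt(3)) + 27)^(1/3))/12)*cos(2^(1/3)*c*(-2^(1/3)*sqrt(3)*(sqrt(3)*sqrt(243 - 4*sqrt(3)) + 27)^(1/3) + 6/(sqrt(3)*sqrt(243 - 4*sqrt(3)) + 27)^(1/3))/12) + C4*exp(-2^(1/3)*c*(2*sqrt(3)/(sqrt(3)*sqrt(243 - 4*sqrt(3)) + 27)^(1/3) + 2^(1/3)*(sqrt(3)*sqrt(243 - 4*sqrt(3)) + 27)^(1/3))/6) + c/3
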